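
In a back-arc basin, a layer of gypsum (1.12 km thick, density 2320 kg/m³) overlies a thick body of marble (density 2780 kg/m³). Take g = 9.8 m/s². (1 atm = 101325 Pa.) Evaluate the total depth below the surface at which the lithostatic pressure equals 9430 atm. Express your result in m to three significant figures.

35300 m

Pressure at base of upper layers: 2320×9.8×1120 = 2.546×10^7 Pa = 251.3 atm
Remaining pressure to be supplied by marble: 9.555×10^8 − 2.546×10^7 = 9.300×10^8 Pa
Additional depth in marble = 9.300×10^8 Pa / (2780 kg/m³ × 9.8 m/s²) = 34137 m
Total depth = 1120 m + 34137 m = 35257 m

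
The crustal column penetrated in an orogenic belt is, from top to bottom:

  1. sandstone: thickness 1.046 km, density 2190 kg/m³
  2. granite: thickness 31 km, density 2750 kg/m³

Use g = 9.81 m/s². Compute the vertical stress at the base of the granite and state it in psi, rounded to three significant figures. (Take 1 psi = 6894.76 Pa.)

125000 psi

sandstone: 2190 kg/m³ × 9.81 m/s² × 1046 m = 2.247×10^7 Pa = 3259 psi
granite: 2750 kg/m³ × 9.81 m/s² × 31000 m = 8.363×10^8 Pa = 1.213×10^5 psi
Total = 3259 + 1.213×10^5 = 1.2455×10^5 psi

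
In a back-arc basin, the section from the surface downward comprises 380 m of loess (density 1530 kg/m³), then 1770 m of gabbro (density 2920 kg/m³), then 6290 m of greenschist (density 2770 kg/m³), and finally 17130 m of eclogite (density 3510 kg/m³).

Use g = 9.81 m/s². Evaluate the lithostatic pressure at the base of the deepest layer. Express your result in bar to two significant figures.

loess: 1530 kg/m³ × 9.81 m/s² × 380 m = 5.704×10^6 Pa = 57.04 bar
gabbro: 2920 kg/m³ × 9.81 m/s² × 1770 m = 5.070×10^7 Pa = 507.0 bar
greenschist: 2770 kg/m³ × 9.81 m/s² × 6290 m = 1.709×10^8 Pa = 1709 bar
eclogite: 3510 kg/m³ × 9.81 m/s² × 17130 m = 5.898×10^8 Pa = 5898 bar
Total = 57.04 + 507.0 + 1709 + 5898 = 8171.7 bar

8200 bar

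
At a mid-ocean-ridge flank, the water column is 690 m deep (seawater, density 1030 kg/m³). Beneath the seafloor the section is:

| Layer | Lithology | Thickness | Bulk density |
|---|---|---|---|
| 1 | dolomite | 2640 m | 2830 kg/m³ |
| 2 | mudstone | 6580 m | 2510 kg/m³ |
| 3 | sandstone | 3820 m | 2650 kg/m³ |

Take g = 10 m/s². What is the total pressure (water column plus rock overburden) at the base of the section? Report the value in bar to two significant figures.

3500 bar

seawater: 1030 kg/m³ × 10 m/s² × 690 m = 7.107×10^6 Pa = 71.07 bar
dolomite: 2830 kg/m³ × 10 m/s² × 2640 m = 7.471×10^7 Pa = 747.1 bar
mudstone: 2510 kg/m³ × 10 m/s² × 6580 m = 1.652×10^8 Pa = 1652 bar
sandstone: 2650 kg/m³ × 10 m/s² × 3820 m = 1.012×10^8 Pa = 1012 bar
Total = 71.07 + 747.1 + 1652 + 1012 = 3482.1 bar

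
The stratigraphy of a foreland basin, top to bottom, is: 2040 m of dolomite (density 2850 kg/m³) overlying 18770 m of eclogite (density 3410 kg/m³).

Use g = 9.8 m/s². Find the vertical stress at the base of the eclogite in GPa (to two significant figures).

0.68 GPa

dolomite: 2850 kg/m³ × 9.8 m/s² × 2040 m = 5.698×10^7 Pa = 0.05698 GPa
eclogite: 3410 kg/m³ × 9.8 m/s² × 18770 m = 6.273×10^8 Pa = 0.6273 GPa
Total = 0.05698 + 0.6273 = 0.68423 GPa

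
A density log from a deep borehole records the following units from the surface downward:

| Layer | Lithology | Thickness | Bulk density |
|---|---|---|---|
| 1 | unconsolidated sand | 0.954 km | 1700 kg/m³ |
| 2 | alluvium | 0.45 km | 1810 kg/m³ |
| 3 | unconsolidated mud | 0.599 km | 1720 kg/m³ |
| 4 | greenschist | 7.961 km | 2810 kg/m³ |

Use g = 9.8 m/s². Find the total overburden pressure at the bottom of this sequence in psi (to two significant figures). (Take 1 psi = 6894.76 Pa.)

37000 psi

unconsolidated sand: 1700 kg/m³ × 9.8 m/s² × 954 m = 1.589×10^7 Pa = 2305 psi
alluvium: 1810 kg/m³ × 9.8 m/s² × 450 m = 7.982×10^6 Pa = 1158 psi
unconsolidated mud: 1720 kg/m³ × 9.8 m/s² × 599 m = 1.010×10^7 Pa = 1464 psi
greenschist: 2810 kg/m³ × 9.8 m/s² × 7961 m = 2.192×10^8 Pa = 31797 psi
Total = 2305 + 1158 + 1464 + 31797 = 36724 psi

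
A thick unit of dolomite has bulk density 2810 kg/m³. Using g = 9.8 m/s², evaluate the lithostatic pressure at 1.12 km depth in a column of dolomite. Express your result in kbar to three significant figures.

dolomite: 2810 kg/m³ × 9.8 m/s² × 1120 m = 3.084×10^7 Pa = 0.3084 kbar

0.308 kbar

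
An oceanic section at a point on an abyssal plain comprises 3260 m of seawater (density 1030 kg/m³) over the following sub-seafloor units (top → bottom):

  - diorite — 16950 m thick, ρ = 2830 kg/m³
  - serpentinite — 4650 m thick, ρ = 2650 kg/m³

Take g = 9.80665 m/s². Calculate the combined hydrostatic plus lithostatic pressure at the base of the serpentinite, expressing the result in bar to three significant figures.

seawater: 1030 kg/m³ × 9.80665 m/s² × 3260 m = 3.293×10^7 Pa = 329.3 bar
diorite: 2830 kg/m³ × 9.80665 m/s² × 16950 m = 4.704×10^8 Pa = 4704 bar
serpentinite: 2650 kg/m³ × 9.80665 m/s² × 4650 m = 1.208×10^8 Pa = 1208 bar
Total = 329.3 + 4704 + 1208 = 6241.8 bar

6240 bar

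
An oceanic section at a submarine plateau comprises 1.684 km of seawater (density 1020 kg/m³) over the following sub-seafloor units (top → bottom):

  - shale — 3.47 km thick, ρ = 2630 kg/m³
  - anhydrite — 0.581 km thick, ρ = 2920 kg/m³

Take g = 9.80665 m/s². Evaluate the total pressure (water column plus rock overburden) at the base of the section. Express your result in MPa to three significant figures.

123 MPa

seawater: 1020 kg/m³ × 9.80665 m/s² × 1684 m = 1.684×10^7 Pa = 16.84 MPa
shale: 2630 kg/m³ × 9.80665 m/s² × 3470 m = 8.950×10^7 Pa = 89.50 MPa
anhydrite: 2920 kg/m³ × 9.80665 m/s² × 581 m = 1.664×10^7 Pa = 16.64 MPa
Total = 16.84 + 89.50 + 16.64 = 122.98 MPa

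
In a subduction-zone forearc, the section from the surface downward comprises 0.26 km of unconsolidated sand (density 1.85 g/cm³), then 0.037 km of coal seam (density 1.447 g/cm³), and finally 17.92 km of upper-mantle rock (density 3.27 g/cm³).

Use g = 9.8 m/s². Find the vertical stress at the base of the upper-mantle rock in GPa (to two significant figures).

unconsolidated sand: 1850 kg/m³ × 9.8 m/s² × 260 m = 4.714×10^6 Pa = 4.714×10^-3 GPa
coal seam: 1447 kg/m³ × 9.8 m/s² × 37 m = 5.247×10^5 Pa = 5.247×10^-4 GPa
upper-mantle rock: 3270 kg/m³ × 9.8 m/s² × 17920 m = 5.743×10^8 Pa = 0.5743 GPa
Total = 4.714×10^-3 + 5.247×10^-4 + 0.5743 = 0.57950 GPa

0.58 GPa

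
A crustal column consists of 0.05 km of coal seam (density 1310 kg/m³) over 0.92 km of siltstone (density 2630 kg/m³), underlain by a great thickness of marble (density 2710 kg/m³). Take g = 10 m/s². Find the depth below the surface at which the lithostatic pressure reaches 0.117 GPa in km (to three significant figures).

4.37 km

Pressure at base of upper layers: 1310×10×50 + 2630×10×920 = 2.485×10^7 Pa = 0.02485 GPa
Remaining pressure to be supplied by marble: 1.170×10^8 − 2.485×10^7 = 9.215×10^7 Pa
Additional depth in marble = 9.215×10^7 Pa / (2710 kg/m³ × 10 m/s²) = 3400.3 m
Total depth = 970 m + 3400.3 m = 4370.3 m
= 4.3703 km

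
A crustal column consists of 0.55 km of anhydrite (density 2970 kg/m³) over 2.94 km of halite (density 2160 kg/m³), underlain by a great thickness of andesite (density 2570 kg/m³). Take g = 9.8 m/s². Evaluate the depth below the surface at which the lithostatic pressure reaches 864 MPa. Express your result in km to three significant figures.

34.7 km

Pressure at base of upper layers: 2970×9.8×550 + 2160×9.8×2940 = 7.824×10^7 Pa = 78.24 MPa
Remaining pressure to be supplied by andesite: 8.640×10^8 − 7.824×10^7 = 7.858×10^8 Pa
Additional depth in andesite = 7.858×10^8 Pa / (2570 kg/m³ × 9.8 m/s²) = 31198 m
Total depth = 3490 m + 31198 m = 34688 m
= 34.688 km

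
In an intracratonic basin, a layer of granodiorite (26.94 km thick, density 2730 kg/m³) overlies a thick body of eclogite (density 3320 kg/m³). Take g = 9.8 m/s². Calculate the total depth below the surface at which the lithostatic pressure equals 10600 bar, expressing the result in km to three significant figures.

Pressure at base of upper layers: 2730×9.8×26940 = 7.208×10^8 Pa = 7208 bar
Remaining pressure to be supplied by eclogite: 1.060×10^9 − 7.208×10^8 = 3.392×10^8 Pa
Additional depth in eclogite = 3.392×10^8 Pa / (3320 kg/m³ × 9.8 m/s²) = 10427 m
Total depth = 26940 m + 10427 m = 37367 m
= 37.367 km

37.4 km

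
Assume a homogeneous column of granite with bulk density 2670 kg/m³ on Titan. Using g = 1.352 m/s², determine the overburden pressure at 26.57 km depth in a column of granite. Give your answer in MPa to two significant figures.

96 MPa

granite: 2670 kg/m³ × 1.352 m/s² × 26570 m = 9.591×10^7 Pa = 95.91 MPa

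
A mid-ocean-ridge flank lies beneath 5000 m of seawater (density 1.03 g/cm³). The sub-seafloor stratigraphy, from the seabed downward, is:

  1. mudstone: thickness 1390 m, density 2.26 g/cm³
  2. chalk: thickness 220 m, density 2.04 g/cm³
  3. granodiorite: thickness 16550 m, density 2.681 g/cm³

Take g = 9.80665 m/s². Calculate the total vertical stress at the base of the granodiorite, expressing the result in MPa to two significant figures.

seawater: 1030 kg/m³ × 9.80665 m/s² × 5000 m = 5.050×10^7 Pa = 50.50 MPa
mudstone: 2260 kg/m³ × 9.80665 m/s² × 1390 m = 3.081×10^7 Pa = 30.81 MPa
chalk: 2040 kg/m³ × 9.80665 m/s² × 220 m = 4.401×10^6 Pa = 4.401 MPa
granodiorite: 2681 kg/m³ × 9.80665 m/s² × 16550 m = 4.351×10^8 Pa = 435.1 MPa
Total = 50.50 + 30.81 + 4.401 + 435.1 = 520.84 MPa

520 MPa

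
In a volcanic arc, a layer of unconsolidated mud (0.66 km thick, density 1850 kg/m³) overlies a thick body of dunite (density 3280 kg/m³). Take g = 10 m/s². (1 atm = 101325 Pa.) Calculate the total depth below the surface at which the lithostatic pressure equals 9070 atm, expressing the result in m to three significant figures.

Pressure at base of upper layers: 1850×10×660 = 1.221×10^7 Pa = 120.5 atm
Remaining pressure to be supplied by dunite: 9.190×10^8 − 1.221×10^7 = 9.068×10^8 Pa
Additional depth in dunite = 9.068×10^8 Pa / (3280 kg/m³ × 10 m/s²) = 27647 m
Total depth = 660 m + 27647 m = 28307 m

28300 m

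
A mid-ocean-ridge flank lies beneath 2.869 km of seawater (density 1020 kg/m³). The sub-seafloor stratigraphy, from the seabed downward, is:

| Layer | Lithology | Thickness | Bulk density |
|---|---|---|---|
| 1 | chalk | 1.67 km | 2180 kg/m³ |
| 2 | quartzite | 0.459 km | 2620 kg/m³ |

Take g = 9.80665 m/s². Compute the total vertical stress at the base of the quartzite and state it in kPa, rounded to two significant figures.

seawater: 1020 kg/m³ × 9.80665 m/s² × 2869 m = 2.870×10^7 Pa = 28698 kPa
chalk: 2180 kg/m³ × 9.80665 m/s² × 1670 m = 3.570×10^7 Pa = 35702 kPa
quartzite: 2620 kg/m³ × 9.80665 m/s² × 459 m = 1.179×10^7 Pa = 11793 kPa
Total = 28698 + 35702 + 11793 = 76193 kPa

76000 kPa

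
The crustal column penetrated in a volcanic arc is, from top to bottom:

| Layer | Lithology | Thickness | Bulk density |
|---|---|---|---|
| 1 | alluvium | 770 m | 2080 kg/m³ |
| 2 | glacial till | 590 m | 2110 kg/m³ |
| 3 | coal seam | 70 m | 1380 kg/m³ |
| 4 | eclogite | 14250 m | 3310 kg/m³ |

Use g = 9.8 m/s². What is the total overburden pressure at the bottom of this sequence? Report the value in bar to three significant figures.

alluvium: 2080 kg/m³ × 9.8 m/s² × 770 m = 1.570×10^7 Pa = 157.0 bar
glacial till: 2110 kg/m³ × 9.8 m/s² × 590 m = 1.220×10^7 Pa = 122.0 bar
coal seam: 1380 kg/m³ × 9.8 m/s² × 70 m = 9.467×10^5 Pa = 9.467 bar
eclogite: 3310 kg/m³ × 9.8 m/s² × 14250 m = 4.622×10^8 Pa = 4622 bar
Total = 157.0 + 122.0 + 9.467 + 4622 = 4910.8 bar

4910 bar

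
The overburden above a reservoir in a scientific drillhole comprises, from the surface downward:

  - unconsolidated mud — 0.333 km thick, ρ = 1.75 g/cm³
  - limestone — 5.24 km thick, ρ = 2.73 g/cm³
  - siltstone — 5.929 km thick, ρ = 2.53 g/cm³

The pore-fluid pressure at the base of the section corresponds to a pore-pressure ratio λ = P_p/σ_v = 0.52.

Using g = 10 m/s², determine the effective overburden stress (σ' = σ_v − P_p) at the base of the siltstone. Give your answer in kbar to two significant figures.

Overburden (lithostatic) stress σ_v:
unconsolidated mud: 1750 kg/m³ × 10 m/s² × 333 m = 5.827×10^6 Pa = 5.827 MPa
limestone: 2730 kg/m³ × 10 m/s² × 5240 m = 1.431×10^8 Pa = 143.1 MPa
siltstone: 2530 kg/m³ × 10 m/s² × 5929 m = 1.500×10^8 Pa = 150.0 MPa
Total = 5.827 + 143.1 + 150.0 = 298.88 MPa
Pore pressure P_p = λ·σ_v = 0.52 × 298.9 MPa = 155.4 MPa
Effective stress σ' = σ_v − P_p = 298.9 − 155.4 = 143.46 MPa = 1.4346 kbar

1.4 kbar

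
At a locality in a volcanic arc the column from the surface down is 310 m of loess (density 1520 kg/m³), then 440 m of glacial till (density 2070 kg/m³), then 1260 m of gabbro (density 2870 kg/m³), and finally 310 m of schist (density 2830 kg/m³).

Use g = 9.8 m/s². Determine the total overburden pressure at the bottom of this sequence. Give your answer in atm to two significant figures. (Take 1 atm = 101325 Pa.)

570 atm

loess: 1520 kg/m³ × 9.8 m/s² × 310 m = 4.618×10^6 Pa = 45.57 atm
glacial till: 2070 kg/m³ × 9.8 m/s² × 440 m = 8.926×10^6 Pa = 88.09 atm
gabbro: 2870 kg/m³ × 9.8 m/s² × 1260 m = 3.544×10^7 Pa = 349.8 atm
schist: 2830 kg/m³ × 9.8 m/s² × 310 m = 8.598×10^6 Pa = 84.85 atm
Total = 45.57 + 88.09 + 349.8 + 84.85 = 568.27 atm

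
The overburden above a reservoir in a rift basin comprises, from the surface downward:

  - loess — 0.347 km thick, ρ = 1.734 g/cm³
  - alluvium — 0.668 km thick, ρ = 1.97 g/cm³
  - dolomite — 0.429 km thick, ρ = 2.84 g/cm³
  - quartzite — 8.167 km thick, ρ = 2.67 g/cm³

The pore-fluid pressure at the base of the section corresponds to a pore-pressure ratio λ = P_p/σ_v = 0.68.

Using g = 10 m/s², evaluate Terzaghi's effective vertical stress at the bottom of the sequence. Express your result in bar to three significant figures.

Overburden (lithostatic) stress σ_v:
loess: 1734 kg/m³ × 10 m/s² × 347 m = 6.017×10^6 Pa = 6.017 MPa
alluvium: 1970 kg/m³ × 10 m/s² × 668 m = 1.316×10^7 Pa = 13.16 MPa
dolomite: 2840 kg/m³ × 10 m/s² × 429 m = 1.218×10^7 Pa = 12.18 MPa
quartzite: 2670 kg/m³ × 10 m/s² × 8167 m = 2.181×10^8 Pa = 218.1 MPa
Total = 6.017 + 13.16 + 12.18 + 218.1 = 249.42 MPa
Pore pressure P_p = λ·σ_v = 0.68 × 249.4 MPa = 169.6 MPa
Effective stress σ' = σ_v − P_p = 249.4 − 169.6 = 79.814 MPa = 798.14 bar

798 bar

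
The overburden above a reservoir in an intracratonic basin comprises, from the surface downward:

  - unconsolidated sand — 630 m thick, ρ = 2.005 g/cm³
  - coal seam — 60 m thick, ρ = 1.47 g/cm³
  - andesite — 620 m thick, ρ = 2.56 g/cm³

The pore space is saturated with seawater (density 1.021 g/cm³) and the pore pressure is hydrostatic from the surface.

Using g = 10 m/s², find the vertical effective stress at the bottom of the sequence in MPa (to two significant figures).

Overburden (lithostatic) stress σ_v:
unconsolidated sand: 2005 kg/m³ × 10 m/s² × 630 m = 1.263×10^7 Pa = 12.63 MPa
coal seam: 1470 kg/m³ × 10 m/s² × 60 m = 8.820×10^5 Pa = 0.8820 MPa
andesite: 2560 kg/m³ × 10 m/s² × 620 m = 1.587×10^7 Pa = 15.87 MPa
Total = 12.63 + 0.8820 + 15.87 = 29.386 MPa
Pore pressure P_p = 1021 kg/m³ × 10 m/s² × 1310 m = 1.338×10^7 Pa = 13.38 MPa
Effective stress σ' = σ_v − P_p = 29.39 − 13.38 = 16.010 MPa

16 MPa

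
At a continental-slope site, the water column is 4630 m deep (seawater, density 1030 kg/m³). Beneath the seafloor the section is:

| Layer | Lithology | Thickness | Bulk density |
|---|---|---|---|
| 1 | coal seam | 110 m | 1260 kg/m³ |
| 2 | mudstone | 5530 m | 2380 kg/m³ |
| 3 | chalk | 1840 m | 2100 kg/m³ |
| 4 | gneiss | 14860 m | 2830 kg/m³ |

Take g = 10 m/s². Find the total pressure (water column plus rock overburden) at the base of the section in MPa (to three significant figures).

seawater: 1030 kg/m³ × 10 m/s² × 4630 m = 4.769×10^7 Pa = 47.69 MPa
coal seam: 1260 kg/m³ × 10 m/s² × 110 m = 1.386×10^6 Pa = 1.386 MPa
mudstone: 2380 kg/m³ × 10 m/s² × 5530 m = 1.316×10^8 Pa = 131.6 MPa
chalk: 2100 kg/m³ × 10 m/s² × 1840 m = 3.864×10^7 Pa = 38.64 MPa
gneiss: 2830 kg/m³ × 10 m/s² × 14860 m = 4.205×10^8 Pa = 420.5 MPa
Total = 47.69 + 1.386 + 131.6 + 38.64 + 420.5 = 639.87 MPa

640 MPa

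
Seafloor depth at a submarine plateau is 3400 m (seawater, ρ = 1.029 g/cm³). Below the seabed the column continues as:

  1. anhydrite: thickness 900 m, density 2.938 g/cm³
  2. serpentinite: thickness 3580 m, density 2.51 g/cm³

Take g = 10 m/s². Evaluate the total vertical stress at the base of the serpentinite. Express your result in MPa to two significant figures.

150 MPa

seawater: 1029 kg/m³ × 10 m/s² × 3400 m = 3.499×10^7 Pa = 34.99 MPa
anhydrite: 2938 kg/m³ × 10 m/s² × 900 m = 2.644×10^7 Pa = 26.44 MPa
serpentinite: 2510 kg/m³ × 10 m/s² × 3580 m = 8.986×10^7 Pa = 89.86 MPa
Total = 34.99 + 26.44 + 89.86 = 151.29 MPa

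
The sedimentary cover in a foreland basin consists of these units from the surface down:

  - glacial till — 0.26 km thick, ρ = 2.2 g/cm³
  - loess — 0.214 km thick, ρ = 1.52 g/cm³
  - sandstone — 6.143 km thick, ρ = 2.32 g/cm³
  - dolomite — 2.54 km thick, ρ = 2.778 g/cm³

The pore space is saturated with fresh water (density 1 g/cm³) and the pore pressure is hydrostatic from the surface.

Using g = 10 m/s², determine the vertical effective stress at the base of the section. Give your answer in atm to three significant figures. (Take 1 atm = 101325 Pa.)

Overburden (lithostatic) stress σ_v:
glacial till: 2200 kg/m³ × 10 m/s² × 260 m = 5.720×10^6 Pa = 5.720 MPa
loess: 1520 kg/m³ × 10 m/s² × 214 m = 3.253×10^6 Pa = 3.253 MPa
sandstone: 2320 kg/m³ × 10 m/s² × 6143 m = 1.425×10^8 Pa = 142.5 MPa
dolomite: 2778 kg/m³ × 10 m/s² × 2540 m = 7.056×10^7 Pa = 70.56 MPa
Total = 5.720 + 3.253 + 142.5 + 70.56 = 222.05 MPa
Pore pressure P_p = 1000 kg/m³ × 10 m/s² × 9157 m = 9.157×10^7 Pa = 91.57 MPa
Effective stress σ' = σ_v − P_p = 222.1 − 91.57 = 130.48 MPa = 1287.8 atm

1290 atm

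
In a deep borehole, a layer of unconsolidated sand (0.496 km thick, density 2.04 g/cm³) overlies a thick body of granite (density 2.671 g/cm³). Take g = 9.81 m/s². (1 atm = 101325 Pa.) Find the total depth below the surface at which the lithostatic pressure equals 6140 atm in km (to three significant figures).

23.9 km

Pressure at base of upper layers: 2040×9.81×496 = 9.926×10^6 Pa = 97.96 atm
Remaining pressure to be supplied by granite: 6.221×10^8 − 9.926×10^6 = 6.122×10^8 Pa
Additional depth in granite = 6.122×10^8 Pa / (2671 kg/m³ × 9.81 m/s²) = 23365 m
Total depth = 496 m + 23365 m = 23861 m
= 23.861 km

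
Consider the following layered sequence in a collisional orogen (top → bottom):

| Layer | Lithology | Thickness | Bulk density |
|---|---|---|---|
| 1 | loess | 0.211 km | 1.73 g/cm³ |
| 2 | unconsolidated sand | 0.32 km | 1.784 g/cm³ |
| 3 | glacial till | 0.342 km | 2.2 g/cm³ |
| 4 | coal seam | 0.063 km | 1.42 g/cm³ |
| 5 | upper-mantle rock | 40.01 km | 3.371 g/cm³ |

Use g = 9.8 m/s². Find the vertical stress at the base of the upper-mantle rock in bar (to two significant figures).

13000 bar

loess: 1730 kg/m³ × 9.8 m/s² × 211 m = 3.577×10^6 Pa = 35.77 bar
unconsolidated sand: 1784 kg/m³ × 9.8 m/s² × 320 m = 5.595×10^6 Pa = 55.95 bar
glacial till: 2200 kg/m³ × 9.8 m/s² × 342 m = 7.374×10^6 Pa = 73.74 bar
coal seam: 1420 kg/m³ × 9.8 m/s² × 63 m = 8.767×10^5 Pa = 8.767 bar
upper-mantle rock: 3371 kg/m³ × 9.8 m/s² × 40010 m = 1.322×10^9 Pa = 13218 bar
Total = 35.77 + 55.95 + 73.74 + 8.767 + 13218 = 13392 bar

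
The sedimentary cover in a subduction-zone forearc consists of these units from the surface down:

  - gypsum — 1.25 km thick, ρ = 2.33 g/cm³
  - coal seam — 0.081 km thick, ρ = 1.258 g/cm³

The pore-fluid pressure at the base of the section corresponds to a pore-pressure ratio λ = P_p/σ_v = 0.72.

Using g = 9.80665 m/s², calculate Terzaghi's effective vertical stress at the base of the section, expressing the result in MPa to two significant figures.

Overburden (lithostatic) stress σ_v:
gypsum: 2330 kg/m³ × 9.80665 m/s² × 1250 m = 2.856×10^7 Pa = 28.56 MPa
coal seam: 1258 kg/m³ × 9.80665 m/s² × 81 m = 9.993×10^5 Pa = 0.9993 MPa
Total = 28.56 + 0.9993 = 29.561 MPa
Pore pressure P_p = λ·σ_v = 0.72 × 29.56 MPa = 21.28 MPa
Effective stress σ' = σ_v − P_p = 29.56 − 21.28 = 8.2771 MPa

8.3 MPa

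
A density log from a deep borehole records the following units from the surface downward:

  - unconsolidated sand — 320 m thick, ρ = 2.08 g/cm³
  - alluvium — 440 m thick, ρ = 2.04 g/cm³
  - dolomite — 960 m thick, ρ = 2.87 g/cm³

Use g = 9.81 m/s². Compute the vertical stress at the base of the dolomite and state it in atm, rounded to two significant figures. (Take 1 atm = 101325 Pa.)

420 atm

unconsolidated sand: 2080 kg/m³ × 9.81 m/s² × 320 m = 6.530×10^6 Pa = 64.44 atm
alluvium: 2040 kg/m³ × 9.81 m/s² × 440 m = 8.805×10^6 Pa = 86.90 atm
dolomite: 2870 kg/m³ × 9.81 m/s² × 960 m = 2.703×10^7 Pa = 266.8 atm
Total = 64.44 + 86.90 + 266.8 = 418.10 atm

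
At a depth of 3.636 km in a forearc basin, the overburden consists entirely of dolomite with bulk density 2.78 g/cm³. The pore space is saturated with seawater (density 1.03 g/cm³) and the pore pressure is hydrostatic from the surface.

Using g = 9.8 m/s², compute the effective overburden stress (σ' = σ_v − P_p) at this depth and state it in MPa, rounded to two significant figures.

Overburden (lithostatic) stress σ_v:
dolomite: 2780 kg/m³ × 9.8 m/s² × 3636 m = 9.906×10^7 Pa = 99.06 MPa
Pore pressure P_p = 1030 kg/m³ × 9.8 m/s² × 3636 m = 3.670×10^7 Pa = 36.70 MPa
Effective stress σ' = σ_v − P_p = 99.06 − 36.70 = 62.357 MPa

62 MPa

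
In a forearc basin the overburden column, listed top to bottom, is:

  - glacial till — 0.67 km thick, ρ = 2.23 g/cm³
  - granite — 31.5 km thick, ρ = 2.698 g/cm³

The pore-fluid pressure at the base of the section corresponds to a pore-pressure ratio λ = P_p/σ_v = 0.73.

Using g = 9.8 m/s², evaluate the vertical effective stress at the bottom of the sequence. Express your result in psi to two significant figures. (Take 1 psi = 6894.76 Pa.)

33000 psi

Overburden (lithostatic) stress σ_v:
glacial till: 2230 kg/m³ × 9.8 m/s² × 670 m = 1.464×10^7 Pa = 14.64 MPa
granite: 2698 kg/m³ × 9.8 m/s² × 31500 m = 8.329×10^8 Pa = 832.9 MPa
Total = 14.64 + 832.9 = 847.51 MPa
Pore pressure P_p = λ·σ_v = 0.73 × 847.5 MPa = 618.7 MPa
Effective stress σ' = σ_v − P_p = 847.5 − 618.7 = 228.83 MPa = 33189 psi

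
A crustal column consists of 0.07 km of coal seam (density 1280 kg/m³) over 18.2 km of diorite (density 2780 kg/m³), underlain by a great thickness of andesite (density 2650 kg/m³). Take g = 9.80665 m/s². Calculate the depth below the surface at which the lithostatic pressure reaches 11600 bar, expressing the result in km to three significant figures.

43.8 km

Pressure at base of upper layers: 1280×9.80665×70 + 2780×9.80665×18200 = 4.971×10^8 Pa = 4971 bar
Remaining pressure to be supplied by andesite: 1.160×10^9 − 4.971×10^8 = 6.629×10^8 Pa
Additional depth in andesite = 6.629×10^8 Pa / (2650 kg/m³ × 9.80665 m/s²) = 25510 m
Total depth = 18270 m + 25510 m = 43780 m
= 43.780 km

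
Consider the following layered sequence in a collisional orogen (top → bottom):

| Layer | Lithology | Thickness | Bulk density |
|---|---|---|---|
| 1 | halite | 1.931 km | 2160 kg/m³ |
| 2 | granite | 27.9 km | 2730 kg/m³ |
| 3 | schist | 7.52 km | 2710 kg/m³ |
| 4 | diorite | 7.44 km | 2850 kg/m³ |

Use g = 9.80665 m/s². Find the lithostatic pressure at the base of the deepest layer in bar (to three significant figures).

12000 bar

halite: 2160 kg/m³ × 9.80665 m/s² × 1931 m = 4.090×10^7 Pa = 409.0 bar
granite: 2730 kg/m³ × 9.80665 m/s² × 27900 m = 7.469×10^8 Pa = 7469 bar
schist: 2710 kg/m³ × 9.80665 m/s² × 7520 m = 1.999×10^8 Pa = 1999 bar
diorite: 2850 kg/m³ × 9.80665 m/s² × 7440 m = 2.079×10^8 Pa = 2079 bar
Total = 409.0 + 7469 + 1999 + 2079 = 11956 bar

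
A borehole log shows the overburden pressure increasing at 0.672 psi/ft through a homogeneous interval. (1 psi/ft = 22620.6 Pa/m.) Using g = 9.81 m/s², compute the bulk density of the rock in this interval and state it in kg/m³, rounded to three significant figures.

ρ = (dP/dz)/g = 0.672 psi/ft / 9.81 m/s² = 15201 Pa/m / 9.81 m/s² = 1549.5 kg/m³

1550 kg/m³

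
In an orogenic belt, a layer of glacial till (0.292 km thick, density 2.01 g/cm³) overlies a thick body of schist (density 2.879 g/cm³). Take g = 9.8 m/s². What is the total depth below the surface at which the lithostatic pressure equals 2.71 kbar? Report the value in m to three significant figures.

Pressure at base of upper layers: 2010×9.8×292 = 5.752×10^6 Pa = 0.05752 kbar
Remaining pressure to be supplied by schist: 2.710×10^8 − 5.752×10^6 = 2.652×10^8 Pa
Additional depth in schist = 2.652×10^8 Pa / (2879 kg/m³ × 9.8 m/s²) = 9401.2 m
Total depth = 292 m + 9401.2 m = 9693.2 m

9690 m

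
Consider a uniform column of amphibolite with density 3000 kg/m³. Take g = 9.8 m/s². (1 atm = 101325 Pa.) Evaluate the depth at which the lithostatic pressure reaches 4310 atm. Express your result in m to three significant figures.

14900 m

h = P/(ρg) = 4310 atm / (3000 kg/m³ × 9.8 m/s²) = 4.367×10^8 Pa / 29400 Pa/m = 14854 m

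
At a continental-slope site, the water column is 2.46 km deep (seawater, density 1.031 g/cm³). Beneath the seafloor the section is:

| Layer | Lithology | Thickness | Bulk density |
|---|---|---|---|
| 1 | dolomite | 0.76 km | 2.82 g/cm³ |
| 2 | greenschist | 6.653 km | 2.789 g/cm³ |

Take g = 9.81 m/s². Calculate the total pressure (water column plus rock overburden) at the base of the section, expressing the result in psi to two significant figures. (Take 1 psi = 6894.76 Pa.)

33000 psi

seawater: 1031 kg/m³ × 9.81 m/s² × 2460 m = 2.488×10^7 Pa = 3609 psi
dolomite: 2820 kg/m³ × 9.81 m/s² × 760 m = 2.102×10^7 Pa = 3049 psi
greenschist: 2789 kg/m³ × 9.81 m/s² × 6653 m = 1.820×10^8 Pa = 26401 psi
Total = 3609 + 3049 + 26401 = 33059 psi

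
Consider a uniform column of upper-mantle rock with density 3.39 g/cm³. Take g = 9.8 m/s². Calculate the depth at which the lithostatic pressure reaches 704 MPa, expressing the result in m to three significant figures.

h = P/(ρg) = 704 MPa / (3390 kg/m³ × 9.8 m/s²) = 7.040×10^8 Pa / 33222 Pa/m = 21191 m

21200 m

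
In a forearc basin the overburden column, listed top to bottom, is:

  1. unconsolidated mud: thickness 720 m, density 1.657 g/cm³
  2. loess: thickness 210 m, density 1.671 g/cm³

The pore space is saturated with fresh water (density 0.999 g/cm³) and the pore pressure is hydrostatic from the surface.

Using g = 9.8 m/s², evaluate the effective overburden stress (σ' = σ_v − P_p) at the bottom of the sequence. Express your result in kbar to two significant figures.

Overburden (lithostatic) stress σ_v:
unconsolidated mud: 1657 kg/m³ × 9.8 m/s² × 720 m = 1.169×10^7 Pa = 11.69 MPa
loess: 1671 kg/m³ × 9.8 m/s² × 210 m = 3.439×10^6 Pa = 3.439 MPa
Total = 11.69 + 3.439 = 15.131 MPa
Pore pressure P_p = 999 kg/m³ × 9.8 m/s² × 930 m = 9.105×10^6 Pa = 9.105 MPa
Effective stress σ' = σ_v − P_p = 15.13 − 9.105 = 6.0258 MPa = 0.060258 kbar

0.060 kbar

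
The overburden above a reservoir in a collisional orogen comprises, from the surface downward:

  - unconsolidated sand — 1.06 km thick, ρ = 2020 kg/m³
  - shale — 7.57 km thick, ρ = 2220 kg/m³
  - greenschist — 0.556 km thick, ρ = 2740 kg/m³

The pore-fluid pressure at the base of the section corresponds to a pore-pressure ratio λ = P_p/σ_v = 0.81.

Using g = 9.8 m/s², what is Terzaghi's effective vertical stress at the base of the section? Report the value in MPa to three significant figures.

38.1 MPa

Overburden (lithostatic) stress σ_v:
unconsolidated sand: 2020 kg/m³ × 9.8 m/s² × 1060 m = 2.098×10^7 Pa = 20.98 MPa
shale: 2220 kg/m³ × 9.8 m/s² × 7570 m = 1.647×10^8 Pa = 164.7 MPa
greenschist: 2740 kg/m³ × 9.8 m/s² × 556 m = 1.493×10^7 Pa = 14.93 MPa
Total = 20.98 + 164.7 + 14.93 = 200.61 MPa
Pore pressure P_p = λ·σ_v = 0.81 × 200.6 MPa = 162.5 MPa
Effective stress σ' = σ_v − P_p = 200.6 − 162.5 = 38.115 MPa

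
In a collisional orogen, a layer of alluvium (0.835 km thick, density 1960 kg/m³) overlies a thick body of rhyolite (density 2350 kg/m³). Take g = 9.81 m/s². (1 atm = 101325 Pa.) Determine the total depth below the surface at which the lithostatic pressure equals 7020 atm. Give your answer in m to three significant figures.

31000 m

Pressure at base of upper layers: 1960×9.81×835 = 1.606×10^7 Pa = 158.5 atm
Remaining pressure to be supplied by rhyolite: 7.113×10^8 − 1.606×10^7 = 6.952×10^8 Pa
Additional depth in rhyolite = 6.952×10^8 Pa / (2350 kg/m³ × 9.81 m/s²) = 30158 m
Total depth = 835 m + 30158 m = 30993 m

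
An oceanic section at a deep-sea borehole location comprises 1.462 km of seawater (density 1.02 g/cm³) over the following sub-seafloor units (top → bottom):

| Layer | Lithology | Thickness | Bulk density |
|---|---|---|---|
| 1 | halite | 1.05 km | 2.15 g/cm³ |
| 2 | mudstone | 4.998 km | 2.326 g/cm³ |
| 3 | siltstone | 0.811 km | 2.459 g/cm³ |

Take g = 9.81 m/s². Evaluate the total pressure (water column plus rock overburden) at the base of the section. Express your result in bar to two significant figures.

1700 bar

seawater: 1020 kg/m³ × 9.81 m/s² × 1462 m = 1.463×10^7 Pa = 146.3 bar
halite: 2150 kg/m³ × 9.81 m/s² × 1050 m = 2.215×10^7 Pa = 221.5 bar
mudstone: 2326 kg/m³ × 9.81 m/s² × 4998 m = 1.140×10^8 Pa = 1140 bar
siltstone: 2459 kg/m³ × 9.81 m/s² × 811 m = 1.956×10^7 Pa = 195.6 bar
Total = 146.3 + 221.5 + 1140 + 195.6 = 1703.8 bar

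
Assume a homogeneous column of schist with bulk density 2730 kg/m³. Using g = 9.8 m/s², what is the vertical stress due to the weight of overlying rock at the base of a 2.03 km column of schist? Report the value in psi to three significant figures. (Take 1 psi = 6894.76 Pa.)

schist: 2730 kg/m³ × 9.8 m/s² × 2030 m = 5.431×10^7 Pa = 7877 psi

7880 psi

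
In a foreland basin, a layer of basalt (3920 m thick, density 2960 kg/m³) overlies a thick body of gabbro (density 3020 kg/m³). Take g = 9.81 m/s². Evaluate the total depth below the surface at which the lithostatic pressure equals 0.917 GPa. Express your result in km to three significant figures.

Pressure at base of upper layers: 2960×9.81×3920 = 1.138×10^8 Pa = 0.1138 GPa
Remaining pressure to be supplied by gabbro: 9.170×10^8 − 1.138×10^8 = 8.032×10^8 Pa
Additional depth in gabbro = 8.032×10^8 Pa / (3020 kg/m³ × 9.81 m/s²) = 27110 m
Total depth = 3920 m + 27110 m = 31030 m
= 31.030 km

31.0 km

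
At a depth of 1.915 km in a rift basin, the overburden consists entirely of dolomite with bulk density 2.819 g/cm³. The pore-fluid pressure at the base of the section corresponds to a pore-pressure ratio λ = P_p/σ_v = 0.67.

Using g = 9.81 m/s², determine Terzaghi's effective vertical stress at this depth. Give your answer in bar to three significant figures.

Overburden (lithostatic) stress σ_v:
dolomite: 2819 kg/m³ × 9.81 m/s² × 1915 m = 5.296×10^7 Pa = 52.96 MPa
Pore pressure P_p = λ·σ_v = 0.67 × 52.96 MPa = 35.48 MPa
Effective stress σ' = σ_v − P_p = 52.96 − 35.48 = 17.476 MPa = 174.76 bar

175 bar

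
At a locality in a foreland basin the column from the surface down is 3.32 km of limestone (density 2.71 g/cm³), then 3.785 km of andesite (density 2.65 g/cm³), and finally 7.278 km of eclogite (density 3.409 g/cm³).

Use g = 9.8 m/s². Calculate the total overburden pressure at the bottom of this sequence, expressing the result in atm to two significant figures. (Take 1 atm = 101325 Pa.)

4200 atm

limestone: 2710 kg/m³ × 9.8 m/s² × 3320 m = 8.817×10^7 Pa = 870.2 atm
andesite: 2650 kg/m³ × 9.8 m/s² × 3785 m = 9.830×10^7 Pa = 970.1 atm
eclogite: 3409 kg/m³ × 9.8 m/s² × 7278 m = 2.431×10^8 Pa = 2400 atm
Total = 870.2 + 970.1 + 2400 = 4240.0 atm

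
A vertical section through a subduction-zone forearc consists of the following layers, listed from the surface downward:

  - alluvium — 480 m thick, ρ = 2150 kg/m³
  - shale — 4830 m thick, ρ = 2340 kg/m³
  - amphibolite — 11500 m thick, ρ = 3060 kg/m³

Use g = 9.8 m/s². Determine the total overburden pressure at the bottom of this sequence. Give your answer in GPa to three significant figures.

alluvium: 2150 kg/m³ × 9.8 m/s² × 480 m = 1.011×10^7 Pa = 0.01011 GPa
shale: 2340 kg/m³ × 9.8 m/s² × 4830 m = 1.108×10^8 Pa = 0.1108 GPa
amphibolite: 3060 kg/m³ × 9.8 m/s² × 11500 m = 3.449×10^8 Pa = 0.3449 GPa
Total = 0.01011 + 0.1108 + 0.3449 = 0.46574 GPa

0.466 GPa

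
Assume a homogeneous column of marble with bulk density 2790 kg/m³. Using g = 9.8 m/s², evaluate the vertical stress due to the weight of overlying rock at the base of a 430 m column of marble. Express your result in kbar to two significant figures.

marble: 2790 kg/m³ × 9.8 m/s² × 430 m = 1.176×10^7 Pa = 0.1176 kbar

0.12 kbar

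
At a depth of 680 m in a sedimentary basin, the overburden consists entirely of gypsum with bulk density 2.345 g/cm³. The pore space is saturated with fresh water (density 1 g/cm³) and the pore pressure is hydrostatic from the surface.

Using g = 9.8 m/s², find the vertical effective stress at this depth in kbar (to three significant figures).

Overburden (lithostatic) stress σ_v:
gypsum: 2345 kg/m³ × 9.8 m/s² × 680 m = 1.563×10^7 Pa = 15.63 MPa
Pore pressure P_p = 1000 kg/m³ × 9.8 m/s² × 680 m = 6.664×10^6 Pa = 6.664 MPa
Effective stress σ' = σ_v − P_p = 15.63 − 6.664 = 8.9631 MPa = 0.089631 kbar

0.0896 kbar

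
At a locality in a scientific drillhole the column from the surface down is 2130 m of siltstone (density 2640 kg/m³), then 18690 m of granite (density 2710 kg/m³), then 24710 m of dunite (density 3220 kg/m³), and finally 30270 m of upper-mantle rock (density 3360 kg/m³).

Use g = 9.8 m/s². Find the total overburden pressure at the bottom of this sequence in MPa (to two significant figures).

siltstone: 2640 kg/m³ × 9.8 m/s² × 2130 m = 5.511×10^7 Pa = 55.11 MPa
granite: 2710 kg/m³ × 9.8 m/s² × 18690 m = 4.964×10^8 Pa = 496.4 MPa
dunite: 3220 kg/m³ × 9.8 m/s² × 24710 m = 7.797×10^8 Pa = 779.7 MPa
upper-mantle rock: 3360 kg/m³ × 9.8 m/s² × 30270 m = 9.967×10^8 Pa = 996.7 MPa
Total = 55.11 + 496.4 + 779.7 + 996.7 = 2328.0 MPa

2300 MPa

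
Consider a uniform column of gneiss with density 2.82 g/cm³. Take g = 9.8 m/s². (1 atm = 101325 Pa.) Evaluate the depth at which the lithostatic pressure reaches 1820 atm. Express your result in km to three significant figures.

6.67 km

h = P/(ρg) = 1820 atm / (2820 kg/m³ × 9.8 m/s²) = 1.844×10^8 Pa / 27636 Pa/m = 6672.9 m
= 6.6729 km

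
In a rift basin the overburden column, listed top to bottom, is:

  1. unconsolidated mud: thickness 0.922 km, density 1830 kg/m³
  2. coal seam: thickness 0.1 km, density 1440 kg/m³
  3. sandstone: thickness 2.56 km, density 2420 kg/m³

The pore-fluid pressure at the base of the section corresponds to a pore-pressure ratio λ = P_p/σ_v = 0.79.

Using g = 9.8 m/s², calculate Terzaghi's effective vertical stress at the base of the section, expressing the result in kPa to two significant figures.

Overburden (lithostatic) stress σ_v:
unconsolidated mud: 1830 kg/m³ × 9.8 m/s² × 922 m = 1.654×10^7 Pa = 16.54 MPa
coal seam: 1440 kg/m³ × 9.8 m/s² × 100 m = 1.411×10^6 Pa = 1.411 MPa
sandstone: 2420 kg/m³ × 9.8 m/s² × 2560 m = 6.071×10^7 Pa = 60.71 MPa
Total = 16.54 + 1.411 + 60.71 = 78.659 MPa
Pore pressure P_p = λ·σ_v = 0.79 × 78.66 MPa = 62.14 MPa
Effective stress σ' = σ_v − P_p = 78.66 − 62.14 = 16.518 MPa = 16518 kPa

17000 kPa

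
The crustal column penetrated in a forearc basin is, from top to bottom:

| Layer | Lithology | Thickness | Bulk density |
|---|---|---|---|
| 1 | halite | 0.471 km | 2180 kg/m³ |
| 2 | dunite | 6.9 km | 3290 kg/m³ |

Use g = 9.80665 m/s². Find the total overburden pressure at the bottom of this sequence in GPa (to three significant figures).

0.233 GPa

halite: 2180 kg/m³ × 9.80665 m/s² × 471 m = 1.007×10^7 Pa = 0.01007 GPa
dunite: 3290 kg/m³ × 9.80665 m/s² × 6900 m = 2.226×10^8 Pa = 0.2226 GPa
Total = 0.01007 + 0.2226 = 0.23269 GPa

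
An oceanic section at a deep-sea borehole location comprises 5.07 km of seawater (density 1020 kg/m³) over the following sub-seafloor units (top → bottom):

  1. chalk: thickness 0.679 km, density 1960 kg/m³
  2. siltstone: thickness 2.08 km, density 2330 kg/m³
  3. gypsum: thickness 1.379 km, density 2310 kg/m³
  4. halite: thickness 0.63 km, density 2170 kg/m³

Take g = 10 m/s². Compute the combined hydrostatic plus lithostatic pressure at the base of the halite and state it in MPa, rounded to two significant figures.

seawater: 1020 kg/m³ × 10 m/s² × 5070 m = 5.171×10^7 Pa = 51.71 MPa
chalk: 1960 kg/m³ × 10 m/s² × 679 m = 1.331×10^7 Pa = 13.31 MPa
siltstone: 2330 kg/m³ × 10 m/s² × 2080 m = 4.846×10^7 Pa = 48.46 MPa
gypsum: 2310 kg/m³ × 10 m/s² × 1379 m = 3.185×10^7 Pa = 31.85 MPa
halite: 2170 kg/m³ × 10 m/s² × 630 m = 1.367×10^7 Pa = 13.67 MPa
Total = 51.71 + 13.31 + 48.46 + 31.85 + 13.67 = 159.01 MPa

160 MPa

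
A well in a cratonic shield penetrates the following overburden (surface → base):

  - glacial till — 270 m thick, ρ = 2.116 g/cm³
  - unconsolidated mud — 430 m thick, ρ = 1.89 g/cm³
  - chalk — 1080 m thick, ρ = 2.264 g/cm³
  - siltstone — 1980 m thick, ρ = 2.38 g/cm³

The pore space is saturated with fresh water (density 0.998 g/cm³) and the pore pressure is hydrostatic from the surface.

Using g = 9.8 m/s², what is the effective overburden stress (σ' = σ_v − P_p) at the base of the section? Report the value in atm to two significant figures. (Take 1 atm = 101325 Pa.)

460 atm

Overburden (lithostatic) stress σ_v:
glacial till: 2116 kg/m³ × 9.8 m/s² × 270 m = 5.599×10^6 Pa = 5.599 MPa
unconsolidated mud: 1890 kg/m³ × 9.8 m/s² × 430 m = 7.964×10^6 Pa = 7.964 MPa
chalk: 2264 kg/m³ × 9.8 m/s² × 1080 m = 2.396×10^7 Pa = 23.96 MPa
siltstone: 2380 kg/m³ × 9.8 m/s² × 1980 m = 4.618×10^7 Pa = 46.18 MPa
Total = 5.599 + 7.964 + 23.96 + 46.18 = 83.707 MPa
Pore pressure P_p = 998 kg/m³ × 9.8 m/s² × 3760 m = 3.677×10^7 Pa = 36.77 MPa
Effective stress σ' = σ_v − P_p = 83.71 − 36.77 = 46.933 MPa = 463.19 atm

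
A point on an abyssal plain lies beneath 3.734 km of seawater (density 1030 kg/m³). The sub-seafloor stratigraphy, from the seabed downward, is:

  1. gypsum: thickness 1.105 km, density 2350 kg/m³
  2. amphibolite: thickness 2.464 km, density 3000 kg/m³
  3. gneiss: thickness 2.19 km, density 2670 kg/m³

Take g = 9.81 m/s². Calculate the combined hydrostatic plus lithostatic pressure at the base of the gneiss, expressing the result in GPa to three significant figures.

0.193 GPa

seawater: 1030 kg/m³ × 9.81 m/s² × 3734 m = 3.773×10^7 Pa = 0.03773 GPa
gypsum: 2350 kg/m³ × 9.81 m/s² × 1105 m = 2.547×10^7 Pa = 0.02547 GPa
amphibolite: 3000 kg/m³ × 9.81 m/s² × 2464 m = 7.252×10^7 Pa = 0.07252 GPa
gneiss: 2670 kg/m³ × 9.81 m/s² × 2190 m = 5.736×10^7 Pa = 0.05736 GPa
Total = 0.03773 + 0.02547 + 0.07252 + 0.05736 = 0.19308 GPa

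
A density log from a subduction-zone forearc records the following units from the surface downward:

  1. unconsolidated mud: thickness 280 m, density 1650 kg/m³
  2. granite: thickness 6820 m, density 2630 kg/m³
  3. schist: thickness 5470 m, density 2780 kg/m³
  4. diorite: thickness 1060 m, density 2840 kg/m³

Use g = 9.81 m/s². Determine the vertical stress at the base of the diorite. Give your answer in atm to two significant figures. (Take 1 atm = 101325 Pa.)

unconsolidated mud: 1650 kg/m³ × 9.81 m/s² × 280 m = 4.532×10^6 Pa = 44.73 atm
granite: 2630 kg/m³ × 9.81 m/s² × 6820 m = 1.760×10^8 Pa = 1737 atm
schist: 2780 kg/m³ × 9.81 m/s² × 5470 m = 1.492×10^8 Pa = 1472 atm
diorite: 2840 kg/m³ × 9.81 m/s² × 1060 m = 2.953×10^7 Pa = 291.5 atm
Total = 44.73 + 1737 + 1472 + 291.5 = 3545.0 atm

3500 atm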